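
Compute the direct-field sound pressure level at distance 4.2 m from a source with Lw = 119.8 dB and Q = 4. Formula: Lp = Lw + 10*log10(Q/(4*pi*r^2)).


4*pi*r^2 = 4*pi*4.2^2 = 221.671 m^2
Q / (4*pi*r^2) = 4 / 221.671 = 0.0180448
Lp = 119.8 + 10*log10(0.0180448) = 102.36 dB


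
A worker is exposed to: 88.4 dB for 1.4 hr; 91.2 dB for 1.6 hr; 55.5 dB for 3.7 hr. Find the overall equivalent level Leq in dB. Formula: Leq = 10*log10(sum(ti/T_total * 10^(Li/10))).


T_total = 1.4 + 1.6 + 3.7 = 6.7 hr
(1.4/6.7) * 10^(88.4/10) = 1.44562e+08
(1.6/6.7) * 10^(91.2/10) = 3.14808e+08
(3.7/6.7) * 10^(55.5/10) = 195942
Sum = 1.44562e+08 + 3.14808e+08 + 195942 = 4.59566e+08
Leq = 10*log10(4.59566e+08) = 86.623 dB


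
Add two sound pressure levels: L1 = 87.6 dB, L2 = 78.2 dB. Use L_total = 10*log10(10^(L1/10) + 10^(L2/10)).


10^(87.6/10) = 5.7544e+08
10^(78.2/10) = 6.60693e+07
Sum = 5.7544e+08 + 6.60693e+07 = 6.41509e+08
L_total = 10*log10(6.41509e+08) = 88.072 dB


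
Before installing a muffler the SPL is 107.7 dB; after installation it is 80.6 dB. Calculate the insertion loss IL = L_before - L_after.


Insertion loss = SPL without muffler - SPL with muffler
IL = 107.7 - 80.6 = 27.1 dB


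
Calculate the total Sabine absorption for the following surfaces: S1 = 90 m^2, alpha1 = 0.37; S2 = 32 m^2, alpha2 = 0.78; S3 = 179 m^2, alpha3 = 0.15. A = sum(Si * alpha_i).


90 * 0.37 = 33.3
32 * 0.78 = 24.96
179 * 0.15 = 26.85
A_total = 33.3 + 24.96 + 26.85 = 85.11 m^2


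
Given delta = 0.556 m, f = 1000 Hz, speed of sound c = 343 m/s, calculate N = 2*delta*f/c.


N = 2*delta*f/c = 2*delta/lambda, where lambda = c/f
lambda = 343 / 1000 = 0.343 m
N = 2 * 0.556 / 0.343 = 3.242


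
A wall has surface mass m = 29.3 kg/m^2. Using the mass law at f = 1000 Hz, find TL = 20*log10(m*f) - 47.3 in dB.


m * f = 29.3 * 1000 = 29300
20*log10(29300) = 89.3374 dB
TL = 89.3374 - 47.3 = 42.037 dB


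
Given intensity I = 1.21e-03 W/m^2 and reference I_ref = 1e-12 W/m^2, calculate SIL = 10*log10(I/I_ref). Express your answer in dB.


I / I_ref = 1.21e-03 / 1e-12 = 1.21e+09
SIL = 10 * log10(1.21e+09) = 90.828 dB


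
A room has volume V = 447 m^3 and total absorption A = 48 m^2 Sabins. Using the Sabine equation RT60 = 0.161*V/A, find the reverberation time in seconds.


RT60 = 0.161 * 447 / 48 = 1.4993 s


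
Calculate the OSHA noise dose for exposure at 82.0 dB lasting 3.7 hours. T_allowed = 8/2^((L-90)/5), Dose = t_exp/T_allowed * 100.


T_allowed = 8 / 2^((82.0 - 90)/5) = 24.2515 hr
Dose = 3.7 / 24.2515 * 100 = 15.257 %


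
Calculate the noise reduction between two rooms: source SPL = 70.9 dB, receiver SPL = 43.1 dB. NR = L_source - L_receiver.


NR = L_source - L_receiver (difference between source and receiving room levels)
NR = 70.9 - 43.1 = 27.8 dB


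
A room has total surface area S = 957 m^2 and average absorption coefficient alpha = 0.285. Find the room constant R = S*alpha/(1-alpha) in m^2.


R = 957 * 0.285 / (1 - 0.285) = 381.46 m^2


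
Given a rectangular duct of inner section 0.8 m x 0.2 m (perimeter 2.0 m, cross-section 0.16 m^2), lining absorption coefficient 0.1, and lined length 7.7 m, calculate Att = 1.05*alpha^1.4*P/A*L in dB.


alpha^1.4 = 0.1^1.4 = 0.0398107
Attenuation rate = 1.05 * alpha^1.4 * P / A
= 1.05 * 0.0398107 * 2.0 / 0.16 = 0.522515 dB/m
Total Att = 0.522515 * 7.7 = 4.0234 dB


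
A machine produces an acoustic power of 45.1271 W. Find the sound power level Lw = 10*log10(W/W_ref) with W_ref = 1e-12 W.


W / W_ref = 45.1271 / 1e-12 = 4.51271e+13
Lw = 10 * log10(4.51271e+13) = 136.54 dB


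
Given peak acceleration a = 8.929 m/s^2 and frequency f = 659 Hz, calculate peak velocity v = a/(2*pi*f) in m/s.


omega = 2*pi*f = 2*pi*659 = 4140.62 rad/s
v = a / omega = 8.929 / 4140.62 = 0.0021564 m/s


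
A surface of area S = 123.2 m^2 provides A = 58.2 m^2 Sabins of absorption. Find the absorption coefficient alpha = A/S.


Absorption coefficient = absorbed power / incident power
alpha = A / S = 58.2 / 123.2 = 0.4724


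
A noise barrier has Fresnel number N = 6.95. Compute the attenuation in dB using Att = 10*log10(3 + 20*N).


3 + 20*N = 3 + 20*6.95 = 142
Att = 10*log10(142) = 21.523 dB


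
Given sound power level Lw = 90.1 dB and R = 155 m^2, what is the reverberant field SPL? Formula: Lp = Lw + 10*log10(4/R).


4/R = 4/155 = 0.0258065
Lp = 90.1 + 10*log10(0.0258065) = 74.217 dB


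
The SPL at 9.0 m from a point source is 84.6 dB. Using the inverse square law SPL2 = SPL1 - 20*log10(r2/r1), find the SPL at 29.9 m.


r2/r1 = 29.9/9.0 = 3.32222
Correction = 20*log10(3.32222) = 10.4286 dB
SPL2 = 84.6 - 10.4286 = 74.171 dB


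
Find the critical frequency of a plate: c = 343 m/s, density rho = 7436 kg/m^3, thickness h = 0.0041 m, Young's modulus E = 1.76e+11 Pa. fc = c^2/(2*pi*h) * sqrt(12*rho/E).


12*rho/E = 12*7436/1.76e+11 = 5.07e-07
sqrt(12*rho/E) = sqrt(5.07e-07) = 0.000712039
c^2/(2*pi*h) = 343^2/(2*pi*0.0041) = 4.56693e+06
fc = 4.56693e+06 * 0.000712039 = 3251.8 Hz


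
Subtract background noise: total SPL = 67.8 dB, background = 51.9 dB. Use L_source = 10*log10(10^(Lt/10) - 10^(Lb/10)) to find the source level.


10^(67.8/10) = 6.0256e+06
10^(51.9/10) = 154882
Difference = 6.0256e+06 - 154882 = 5.87072e+06
L_source = 10*log10(5.87072e+06) = 67.687 dB


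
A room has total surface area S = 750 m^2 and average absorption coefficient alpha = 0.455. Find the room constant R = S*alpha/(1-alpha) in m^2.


R = 750 * 0.455 / (1 - 0.455) = 626.15 m^2


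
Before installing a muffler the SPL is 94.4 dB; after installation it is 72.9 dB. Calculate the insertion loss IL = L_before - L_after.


Insertion loss = SPL without muffler - SPL with muffler
IL = 94.4 - 72.9 = 21.5 dB


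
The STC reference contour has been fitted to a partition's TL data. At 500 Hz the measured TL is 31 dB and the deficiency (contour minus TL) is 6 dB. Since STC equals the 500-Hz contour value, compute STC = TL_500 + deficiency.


By ASTM E413, STC = value of the fitted reference contour at 500 Hz.
Contour value at 500 Hz = TL_500 + deficiency = 31 + 6 = 37
STC = 37


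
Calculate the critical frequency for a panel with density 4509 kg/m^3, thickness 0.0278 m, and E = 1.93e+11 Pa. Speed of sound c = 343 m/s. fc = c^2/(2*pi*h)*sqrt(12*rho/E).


12*rho/E = 12*4509/1.93e+11 = 2.80352e-07
sqrt(12*rho/E) = sqrt(2.80352e-07) = 0.000529483
c^2/(2*pi*h) = 343^2/(2*pi*0.0278) = 673540
fc = 673540 * 0.000529483 = 356.63 Hz


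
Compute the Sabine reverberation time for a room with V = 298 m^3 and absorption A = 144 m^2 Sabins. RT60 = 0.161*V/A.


RT60 = 0.161 * 298 / 144 = 0.33318 s


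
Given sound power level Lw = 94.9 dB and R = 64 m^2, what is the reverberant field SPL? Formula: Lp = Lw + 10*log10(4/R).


4/R = 4/64 = 0.0625
Lp = 94.9 + 10*log10(0.0625) = 82.859 dB


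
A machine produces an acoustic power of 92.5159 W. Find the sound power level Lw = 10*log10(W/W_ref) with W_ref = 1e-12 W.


W / W_ref = 92.5159 / 1e-12 = 9.25159e+13
Lw = 10 * log10(9.25159e+13) = 139.66 dB


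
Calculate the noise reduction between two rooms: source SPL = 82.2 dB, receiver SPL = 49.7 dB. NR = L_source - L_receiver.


NR = L_source - L_receiver (difference between source and receiving room levels)
NR = 82.2 - 49.7 = 32.5 dB


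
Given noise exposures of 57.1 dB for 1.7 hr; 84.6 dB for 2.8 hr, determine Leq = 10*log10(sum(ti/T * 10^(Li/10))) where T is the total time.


T_total = 1.7 + 2.8 = 4.5 hr
(1.7/4.5) * 10^(57.1/10) = 193748
(2.8/4.5) * 10^(84.6/10) = 1.79451e+08
Sum = 193748 + 1.79451e+08 = 1.79645e+08
Leq = 10*log10(1.79645e+08) = 82.544 dB


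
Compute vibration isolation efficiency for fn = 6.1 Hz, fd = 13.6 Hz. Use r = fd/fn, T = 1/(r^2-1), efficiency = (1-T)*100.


r = 13.6 / 6.1 = 2.22951
r^2 - 1 = 2.22951^2 - 1 = 3.97071
T = 1/3.97071 = 0.251844
Efficiency = (1 - 0.251844)*100 = 74.816 %


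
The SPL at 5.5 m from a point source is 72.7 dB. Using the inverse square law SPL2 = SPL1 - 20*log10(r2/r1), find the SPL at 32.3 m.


r2/r1 = 32.3/5.5 = 5.87273
Correction = 20*log10(5.87273) = 15.3768 dB
SPL2 = 72.7 - 15.3768 = 57.323 dB


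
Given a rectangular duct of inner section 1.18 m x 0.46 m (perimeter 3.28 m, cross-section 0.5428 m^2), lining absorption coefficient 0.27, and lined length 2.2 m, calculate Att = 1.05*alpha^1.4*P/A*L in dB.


alpha^1.4 = 0.27^1.4 = 0.159922
Attenuation rate = 1.05 * alpha^1.4 * P / A
= 1.05 * 0.159922 * 3.28 / 0.5428 = 1.01469 dB/m
Total Att = 1.01469 * 2.2 = 2.2323 dB


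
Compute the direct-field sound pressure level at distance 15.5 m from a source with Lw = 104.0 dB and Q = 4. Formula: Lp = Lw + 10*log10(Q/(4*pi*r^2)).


4*pi*r^2 = 4*pi*15.5^2 = 3019.07 m^2
Q / (4*pi*r^2) = 4 / 3019.07 = 0.00132491
Lp = 104.0 + 10*log10(0.00132491) = 75.222 dB


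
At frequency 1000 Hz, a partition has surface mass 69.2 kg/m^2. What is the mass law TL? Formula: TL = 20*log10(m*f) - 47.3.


m * f = 69.2 * 1000 = 69200
20*log10(69200) = 96.8021 dB
TL = 96.8021 - 47.3 = 49.502 dB


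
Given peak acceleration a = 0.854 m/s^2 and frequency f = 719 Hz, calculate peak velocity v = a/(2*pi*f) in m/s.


omega = 2*pi*f = 2*pi*719 = 4517.61 rad/s
v = a / omega = 0.854 / 4517.61 = 0.00018904 m/s


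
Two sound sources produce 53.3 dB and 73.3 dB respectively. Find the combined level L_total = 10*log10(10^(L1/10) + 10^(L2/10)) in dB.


10^(53.3/10) = 213796
10^(73.3/10) = 2.13796e+07
Sum = 213796 + 2.13796e+07 = 2.15934e+07
L_total = 10*log10(2.15934e+07) = 73.343 dB


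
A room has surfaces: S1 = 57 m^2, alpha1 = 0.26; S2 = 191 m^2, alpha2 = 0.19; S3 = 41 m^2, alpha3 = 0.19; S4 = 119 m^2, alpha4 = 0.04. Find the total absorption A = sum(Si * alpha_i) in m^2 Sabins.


57 * 0.26 = 14.82
191 * 0.19 = 36.29
41 * 0.19 = 7.79
119 * 0.04 = 4.76
A_total = 14.82 + 36.29 + 7.79 + 4.76 = 63.66 m^2


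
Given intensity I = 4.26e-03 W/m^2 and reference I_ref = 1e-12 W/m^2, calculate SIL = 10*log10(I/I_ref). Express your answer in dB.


I / I_ref = 4.26e-03 / 1e-12 = 4.26e+09
SIL = 10 * log10(4.26e+09) = 96.294 dB


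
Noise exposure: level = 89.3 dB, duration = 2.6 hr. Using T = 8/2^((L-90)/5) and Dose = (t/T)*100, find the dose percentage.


T_allowed = 8 / 2^((89.3 - 90)/5) = 8.81524 hr
Dose = 2.6 / 8.81524 * 100 = 29.494 %


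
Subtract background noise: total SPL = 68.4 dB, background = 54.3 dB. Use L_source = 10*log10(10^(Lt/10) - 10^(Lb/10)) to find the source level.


10^(68.4/10) = 6.91831e+06
10^(54.3/10) = 269153
Difference = 6.91831e+06 - 269153 = 6.64916e+06
L_source = 10*log10(6.64916e+06) = 68.228 dB


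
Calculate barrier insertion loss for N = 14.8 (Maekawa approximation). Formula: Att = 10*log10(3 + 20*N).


3 + 20*N = 3 + 20*14.8 = 299
Att = 10*log10(299) = 24.757 dB


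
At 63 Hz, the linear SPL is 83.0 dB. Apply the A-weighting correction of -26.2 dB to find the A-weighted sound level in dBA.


A-weighting table: 63 Hz -> -26.2 dB correction
SPL_A = SPL + correction = 83.0 + (-26.2) = 56.8 dBA


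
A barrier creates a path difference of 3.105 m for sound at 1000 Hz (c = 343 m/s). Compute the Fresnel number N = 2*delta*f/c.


N = 2*delta*f/c = 2*delta/lambda, where lambda = c/f
lambda = 343 / 1000 = 0.343 m
N = 2 * 3.105 / 0.343 = 18.105


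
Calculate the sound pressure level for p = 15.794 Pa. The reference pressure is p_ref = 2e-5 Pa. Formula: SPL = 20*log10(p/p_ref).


p / p_ref = 15.794 / 2e-5 = 789700
SPL = 20 * log10(789700) = 117.95 dB


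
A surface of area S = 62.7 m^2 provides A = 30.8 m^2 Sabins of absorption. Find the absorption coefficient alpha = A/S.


Absorption coefficient = absorbed power / incident power
alpha = A / S = 30.8 / 62.7 = 0.49123


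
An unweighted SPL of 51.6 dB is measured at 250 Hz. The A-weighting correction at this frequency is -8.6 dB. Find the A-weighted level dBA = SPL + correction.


A-weighting table: 250 Hz -> -8.6 dB correction
SPL_A = SPL + correction = 51.6 + (-8.6) = 43 dBA


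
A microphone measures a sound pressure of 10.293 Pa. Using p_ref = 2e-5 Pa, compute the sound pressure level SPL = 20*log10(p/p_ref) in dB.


p / p_ref = 10.293 / 2e-5 = 514650
SPL = 20 * log10(514650) = 114.23 dB


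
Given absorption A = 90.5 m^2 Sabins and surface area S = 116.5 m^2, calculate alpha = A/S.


Absorption coefficient = absorbed power / incident power
alpha = A / S = 90.5 / 116.5 = 0.77682


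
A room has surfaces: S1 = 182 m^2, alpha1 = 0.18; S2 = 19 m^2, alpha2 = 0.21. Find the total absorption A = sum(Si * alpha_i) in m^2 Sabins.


182 * 0.18 = 32.76
19 * 0.21 = 3.99
A_total = 32.76 + 3.99 = 36.75 m^2


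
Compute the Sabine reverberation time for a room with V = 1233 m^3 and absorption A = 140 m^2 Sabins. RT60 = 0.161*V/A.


RT60 = 0.161 * 1233 / 140 = 1.418 s


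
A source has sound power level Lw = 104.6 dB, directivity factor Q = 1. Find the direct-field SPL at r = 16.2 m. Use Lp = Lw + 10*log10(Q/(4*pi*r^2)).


4*pi*r^2 = 4*pi*16.2^2 = 3297.92 m^2
Q / (4*pi*r^2) = 1 / 3297.92 = 0.000303221
Lp = 104.6 + 10*log10(0.000303221) = 69.418 dB


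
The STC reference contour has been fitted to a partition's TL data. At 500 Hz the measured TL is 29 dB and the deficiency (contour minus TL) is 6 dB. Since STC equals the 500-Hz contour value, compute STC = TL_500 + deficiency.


By ASTM E413, STC = value of the fitted reference contour at 500 Hz.
Contour value at 500 Hz = TL_500 + deficiency = 29 + 6 = 35
STC = 35


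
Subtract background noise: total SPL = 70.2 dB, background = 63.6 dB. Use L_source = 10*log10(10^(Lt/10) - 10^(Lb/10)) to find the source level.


10^(70.2/10) = 1.04713e+07
10^(63.6/10) = 2.29087e+06
Difference = 1.04713e+07 - 2.29087e+06 = 8.18043e+06
L_source = 10*log10(8.18043e+06) = 69.128 dB


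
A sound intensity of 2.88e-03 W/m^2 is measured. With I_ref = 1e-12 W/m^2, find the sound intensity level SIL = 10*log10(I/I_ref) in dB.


I / I_ref = 2.88e-03 / 1e-12 = 2.88e+09
SIL = 10 * log10(2.88e+09) = 94.594 dB


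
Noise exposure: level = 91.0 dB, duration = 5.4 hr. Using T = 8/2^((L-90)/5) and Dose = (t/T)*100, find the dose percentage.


T_allowed = 8 / 2^((91.0 - 90)/5) = 6.9644 hr
Dose = 5.4 / 6.9644 * 100 = 77.537 %


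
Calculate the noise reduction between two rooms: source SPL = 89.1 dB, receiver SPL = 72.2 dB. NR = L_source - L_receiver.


NR = L_source - L_receiver (difference between source and receiving room levels)
NR = 89.1 - 72.2 = 16.9 dB


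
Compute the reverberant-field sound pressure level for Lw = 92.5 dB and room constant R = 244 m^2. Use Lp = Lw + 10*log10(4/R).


4/R = 4/244 = 0.0163934
Lp = 92.5 + 10*log10(0.0163934) = 74.647 dB


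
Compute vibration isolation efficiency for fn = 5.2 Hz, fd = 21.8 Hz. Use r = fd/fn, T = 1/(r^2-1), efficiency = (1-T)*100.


r = 21.8 / 5.2 = 4.19231
r^2 - 1 = 4.19231^2 - 1 = 16.5755
T = 1/16.5755 = 0.06033
Efficiency = (1 - 0.06033)*100 = 93.967 %


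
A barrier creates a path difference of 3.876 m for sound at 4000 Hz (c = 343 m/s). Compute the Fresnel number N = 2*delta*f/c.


N = 2*delta*f/c = 2*delta/lambda, where lambda = c/f
lambda = 343 / 4000 = 0.08575 m
N = 2 * 3.876 / 0.08575 = 90.402


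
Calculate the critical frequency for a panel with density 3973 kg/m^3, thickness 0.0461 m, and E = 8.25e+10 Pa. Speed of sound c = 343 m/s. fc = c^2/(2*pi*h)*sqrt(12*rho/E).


12*rho/E = 12*3973/8.25e+10 = 5.77891e-07
sqrt(12*rho/E) = sqrt(5.77891e-07) = 0.000760191
c^2/(2*pi*h) = 343^2/(2*pi*0.0461) = 406170
fc = 406170 * 0.000760191 = 308.77 Hz


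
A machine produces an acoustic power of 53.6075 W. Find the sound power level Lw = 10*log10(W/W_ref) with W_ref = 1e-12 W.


W / W_ref = 53.6075 / 1e-12 = 5.36075e+13
Lw = 10 * log10(5.36075e+13) = 137.29 dB


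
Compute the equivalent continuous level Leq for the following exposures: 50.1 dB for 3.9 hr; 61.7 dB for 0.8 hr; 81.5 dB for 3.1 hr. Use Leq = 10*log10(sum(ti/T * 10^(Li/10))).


T_total = 3.9 + 0.8 + 3.1 = 7.8 hr
(3.9/7.8) * 10^(50.1/10) = 51164.6
(0.8/7.8) * 10^(61.7/10) = 151703
(3.1/7.8) * 10^(81.5/10) = 5.61393e+07
Sum = 51164.6 + 151703 + 5.61393e+07 = 5.63422e+07
Leq = 10*log10(5.63422e+07) = 77.508 dB


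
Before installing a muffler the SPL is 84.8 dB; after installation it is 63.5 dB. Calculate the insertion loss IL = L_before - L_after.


Insertion loss = SPL without muffler - SPL with muffler
IL = 84.8 - 63.5 = 21.3 dB


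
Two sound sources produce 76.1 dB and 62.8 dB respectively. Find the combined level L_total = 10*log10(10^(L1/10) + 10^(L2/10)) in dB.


10^(76.1/10) = 4.0738e+07
10^(62.8/10) = 1.90546e+06
Sum = 4.0738e+07 + 1.90546e+06 = 4.26435e+07
L_total = 10*log10(4.26435e+07) = 76.299 dB


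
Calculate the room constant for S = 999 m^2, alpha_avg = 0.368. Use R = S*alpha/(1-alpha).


R = 999 * 0.368 / (1 - 0.368) = 581.7 m^2


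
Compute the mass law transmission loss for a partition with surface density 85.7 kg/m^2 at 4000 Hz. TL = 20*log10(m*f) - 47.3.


m * f = 85.7 * 4000 = 342800
20*log10(342800) = 110.701 dB
TL = 110.701 - 47.3 = 63.401 dB


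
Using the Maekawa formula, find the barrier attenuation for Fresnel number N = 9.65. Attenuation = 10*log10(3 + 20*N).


3 + 20*N = 3 + 20*9.65 = 196
Att = 10*log10(196) = 22.923 dB


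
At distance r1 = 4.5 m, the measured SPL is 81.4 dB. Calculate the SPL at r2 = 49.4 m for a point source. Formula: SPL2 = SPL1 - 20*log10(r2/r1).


r2/r1 = 49.4/4.5 = 10.9778
Correction = 20*log10(10.9778) = 20.8103 dB
SPL2 = 81.4 - 20.8103 = 60.59 dB


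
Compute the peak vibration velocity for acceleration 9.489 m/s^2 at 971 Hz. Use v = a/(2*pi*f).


omega = 2*pi*f = 2*pi*971 = 6100.97 rad/s
v = a / omega = 9.489 / 6100.97 = 0.0015553 m/s


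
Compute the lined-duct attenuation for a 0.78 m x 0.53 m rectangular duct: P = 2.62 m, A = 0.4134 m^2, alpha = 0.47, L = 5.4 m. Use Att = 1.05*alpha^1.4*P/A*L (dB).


alpha^1.4 = 0.47^1.4 = 0.347486
Attenuation rate = 1.05 * alpha^1.4 * P / A
= 1.05 * 0.347486 * 2.62 / 0.4134 = 2.31237 dB/m
Total Att = 2.31237 * 5.4 = 12.487 dB


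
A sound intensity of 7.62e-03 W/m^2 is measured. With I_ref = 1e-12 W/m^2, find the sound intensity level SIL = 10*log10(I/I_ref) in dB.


I / I_ref = 7.62e-03 / 1e-12 = 7.62e+09
SIL = 10 * log10(7.62e+09) = 98.82 dB


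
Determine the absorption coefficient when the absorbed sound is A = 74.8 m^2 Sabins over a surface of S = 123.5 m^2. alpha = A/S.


Absorption coefficient = absorbed power / incident power
alpha = A / S = 74.8 / 123.5 = 0.60567


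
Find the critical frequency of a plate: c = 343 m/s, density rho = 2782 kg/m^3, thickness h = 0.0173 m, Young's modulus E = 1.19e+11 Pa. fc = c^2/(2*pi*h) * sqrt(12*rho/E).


12*rho/E = 12*2782/1.19e+11 = 2.80538e-07
sqrt(12*rho/E) = sqrt(2.80538e-07) = 0.000529658
c^2/(2*pi*h) = 343^2/(2*pi*0.0173) = 1.08234e+06
fc = 1.08234e+06 * 0.000529658 = 573.27 Hz


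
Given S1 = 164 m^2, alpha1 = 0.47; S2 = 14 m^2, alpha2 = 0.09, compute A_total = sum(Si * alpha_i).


164 * 0.47 = 77.08
14 * 0.09 = 1.26
A_total = 77.08 + 1.26 = 78.34 m^2


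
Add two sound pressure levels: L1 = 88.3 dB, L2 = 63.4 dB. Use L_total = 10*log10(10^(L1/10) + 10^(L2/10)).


10^(88.3/10) = 6.76083e+08
10^(63.4/10) = 2.18776e+06
Sum = 6.76083e+08 + 2.18776e+06 = 6.78271e+08
L_total = 10*log10(6.78271e+08) = 88.314 dB


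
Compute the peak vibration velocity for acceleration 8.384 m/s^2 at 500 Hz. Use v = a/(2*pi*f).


omega = 2*pi*f = 2*pi*500 = 3141.59 rad/s
v = a / omega = 8.384 / 3141.59 = 0.0026687 m/s


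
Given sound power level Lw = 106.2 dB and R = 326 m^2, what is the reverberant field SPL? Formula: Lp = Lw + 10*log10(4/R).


4/R = 4/326 = 0.0122699
Lp = 106.2 + 10*log10(0.0122699) = 87.088 dB


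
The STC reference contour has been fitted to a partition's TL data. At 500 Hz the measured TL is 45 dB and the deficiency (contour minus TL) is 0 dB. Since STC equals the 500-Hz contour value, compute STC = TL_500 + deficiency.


By ASTM E413, STC = value of the fitted reference contour at 500 Hz.
Contour value at 500 Hz = TL_500 + deficiency = 45 + 0 = 45
STC = 45


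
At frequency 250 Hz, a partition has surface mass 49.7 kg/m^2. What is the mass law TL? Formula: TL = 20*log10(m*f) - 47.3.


m * f = 49.7 * 250 = 12425
20*log10(12425) = 81.8859 dB
TL = 81.8859 - 47.3 = 34.586 dB


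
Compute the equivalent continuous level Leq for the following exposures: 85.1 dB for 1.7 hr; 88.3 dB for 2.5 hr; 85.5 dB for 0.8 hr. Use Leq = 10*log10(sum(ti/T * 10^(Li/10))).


T_total = 1.7 + 2.5 + 0.8 = 5.0 hr
(1.7/5.0) * 10^(85.1/10) = 1.10022e+08
(2.5/5.0) * 10^(88.3/10) = 3.38041e+08
(0.8/5.0) * 10^(85.5/10) = 5.67701e+07
Sum = 1.10022e+08 + 3.38041e+08 + 5.67701e+07 = 5.04833e+08
Leq = 10*log10(5.04833e+08) = 87.031 dB


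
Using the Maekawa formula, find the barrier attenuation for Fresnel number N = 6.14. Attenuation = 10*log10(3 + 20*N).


3 + 20*N = 3 + 20*6.14 = 125.8
Att = 10*log10(125.8) = 20.997 dB


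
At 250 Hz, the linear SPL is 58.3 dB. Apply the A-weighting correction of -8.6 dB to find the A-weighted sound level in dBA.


A-weighting table: 250 Hz -> -8.6 dB correction
SPL_A = SPL + correction = 58.3 + (-8.6) = 49.7 dBA


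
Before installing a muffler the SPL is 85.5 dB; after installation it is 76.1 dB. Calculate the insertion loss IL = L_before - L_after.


Insertion loss = SPL without muffler - SPL with muffler
IL = 85.5 - 76.1 = 9.4 dB


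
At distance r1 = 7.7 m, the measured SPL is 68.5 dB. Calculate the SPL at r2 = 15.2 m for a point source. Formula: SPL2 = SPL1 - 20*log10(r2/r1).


r2/r1 = 15.2/7.7 = 1.97403
Correction = 20*log10(1.97403) = 5.90707 dB
SPL2 = 68.5 - 5.90707 = 62.593 dB


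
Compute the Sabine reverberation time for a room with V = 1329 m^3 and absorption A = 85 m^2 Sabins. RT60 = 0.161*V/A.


RT60 = 0.161 * 1329 / 85 = 2.5173 s


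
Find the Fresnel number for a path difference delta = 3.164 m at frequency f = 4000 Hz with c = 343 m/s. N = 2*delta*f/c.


N = 2*delta*f/c = 2*delta/lambda, where lambda = c/f
lambda = 343 / 4000 = 0.08575 m
N = 2 * 3.164 / 0.08575 = 73.796


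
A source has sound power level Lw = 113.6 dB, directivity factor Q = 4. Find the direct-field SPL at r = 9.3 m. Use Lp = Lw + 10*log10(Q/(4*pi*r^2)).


4*pi*r^2 = 4*pi*9.3^2 = 1086.87 m^2
Q / (4*pi*r^2) = 4 / 1086.87 = 0.00368029
Lp = 113.6 + 10*log10(0.00368029) = 89.259 dB


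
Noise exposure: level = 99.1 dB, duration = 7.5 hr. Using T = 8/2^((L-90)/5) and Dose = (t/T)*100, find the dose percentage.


T_allowed = 8 / 2^((99.1 - 90)/5) = 2.26577 hr
Dose = 7.5 / 2.26577 * 100 = 331.01 %


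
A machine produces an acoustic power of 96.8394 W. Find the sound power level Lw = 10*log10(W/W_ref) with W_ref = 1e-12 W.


W / W_ref = 96.8394 / 1e-12 = 9.68394e+13
Lw = 10 * log10(9.68394e+13) = 139.86 dB


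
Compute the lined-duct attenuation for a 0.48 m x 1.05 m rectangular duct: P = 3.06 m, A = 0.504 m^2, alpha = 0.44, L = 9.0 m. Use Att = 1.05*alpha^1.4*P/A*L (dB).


alpha^1.4 = 0.44^1.4 = 0.316835
Attenuation rate = 1.05 * alpha^1.4 * P / A
= 1.05 * 0.316835 * 3.06 / 0.504 = 2.01982 dB/m
Total Att = 2.01982 * 9.0 = 18.178 dB


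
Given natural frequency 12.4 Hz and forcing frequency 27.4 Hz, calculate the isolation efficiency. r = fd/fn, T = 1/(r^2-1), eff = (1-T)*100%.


r = 27.4 / 12.4 = 2.20968
r^2 - 1 = 2.20968^2 - 1 = 3.88269
T = 1/3.88269 = 0.257553
Efficiency = (1 - 0.257553)*100 = 74.245 %


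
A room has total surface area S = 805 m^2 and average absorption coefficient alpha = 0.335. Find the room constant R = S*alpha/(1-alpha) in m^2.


R = 805 * 0.335 / (1 - 0.335) = 405.53 m^2


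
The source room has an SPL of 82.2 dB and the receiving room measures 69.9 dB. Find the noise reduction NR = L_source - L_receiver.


NR = L_source - L_receiver (difference between source and receiving room levels)
NR = 82.2 - 69.9 = 12.3 dB


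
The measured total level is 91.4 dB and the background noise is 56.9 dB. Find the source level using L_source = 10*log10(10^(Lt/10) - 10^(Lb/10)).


10^(91.4/10) = 1.38038e+09
10^(56.9/10) = 489779
Difference = 1.38038e+09 - 489779 = 1.37989e+09
L_source = 10*log10(1.37989e+09) = 91.398 dB


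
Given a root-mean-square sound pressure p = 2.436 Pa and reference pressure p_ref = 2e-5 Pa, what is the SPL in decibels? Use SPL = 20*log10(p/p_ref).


p / p_ref = 2.436 / 2e-5 = 121800
SPL = 20 * log10(121800) = 101.71 dB


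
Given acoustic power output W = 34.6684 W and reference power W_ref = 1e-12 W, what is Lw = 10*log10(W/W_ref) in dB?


W / W_ref = 34.6684 / 1e-12 = 3.46684e+13
Lw = 10 * log10(3.46684e+13) = 135.4 dB


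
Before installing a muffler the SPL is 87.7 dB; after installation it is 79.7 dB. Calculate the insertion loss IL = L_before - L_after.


Insertion loss = SPL without muffler - SPL with muffler
IL = 87.7 - 79.7 = 8 dB


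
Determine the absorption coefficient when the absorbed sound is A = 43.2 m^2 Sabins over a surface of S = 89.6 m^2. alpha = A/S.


Absorption coefficient = absorbed power / incident power
alpha = A / S = 43.2 / 89.6 = 0.48214


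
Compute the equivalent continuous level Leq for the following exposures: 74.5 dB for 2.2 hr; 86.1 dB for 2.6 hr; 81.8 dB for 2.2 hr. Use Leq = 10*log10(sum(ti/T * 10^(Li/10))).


T_total = 2.2 + 2.6 + 2.2 = 7.0 hr
(2.2/7.0) * 10^(74.5/10) = 8.85777e+06
(2.6/7.0) * 10^(86.1/10) = 1.51313e+08
(2.2/7.0) * 10^(81.8/10) = 4.75691e+07
Sum = 8.85777e+06 + 1.51313e+08 + 4.75691e+07 = 2.0774e+08
Leq = 10*log10(2.0774e+08) = 83.175 dB


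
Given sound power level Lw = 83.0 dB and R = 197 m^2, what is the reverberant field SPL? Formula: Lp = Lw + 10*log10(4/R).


4/R = 4/197 = 0.0203046
Lp = 83.0 + 10*log10(0.0203046) = 66.076 dB


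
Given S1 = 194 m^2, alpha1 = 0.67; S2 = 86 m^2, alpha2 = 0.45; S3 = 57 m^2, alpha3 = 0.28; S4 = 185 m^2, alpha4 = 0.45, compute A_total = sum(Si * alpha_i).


194 * 0.67 = 129.98
86 * 0.45 = 38.7
57 * 0.28 = 15.96
185 * 0.45 = 83.25
A_total = 129.98 + 38.7 + 15.96 + 83.25 = 267.89 m^2


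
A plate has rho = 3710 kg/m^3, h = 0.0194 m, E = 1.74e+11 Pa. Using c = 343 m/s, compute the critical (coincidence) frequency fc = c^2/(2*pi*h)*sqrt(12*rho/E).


12*rho/E = 12*3710/1.74e+11 = 2.55862e-07
sqrt(12*rho/E) = sqrt(2.55862e-07) = 0.000505828
c^2/(2*pi*h) = 343^2/(2*pi*0.0194) = 965176
fc = 965176 * 0.000505828 = 488.21 Hz


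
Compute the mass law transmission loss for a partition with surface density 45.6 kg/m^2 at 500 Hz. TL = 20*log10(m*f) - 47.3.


m * f = 45.6 * 500 = 22800
20*log10(22800) = 87.1587 dB
TL = 87.1587 - 47.3 = 39.859 dB


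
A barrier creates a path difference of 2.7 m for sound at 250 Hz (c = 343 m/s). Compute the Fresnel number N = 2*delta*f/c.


N = 2*delta*f/c = 2*delta/lambda, where lambda = c/f
lambda = 343 / 250 = 1.372 m
N = 2 * 2.7 / 1.372 = 3.9359


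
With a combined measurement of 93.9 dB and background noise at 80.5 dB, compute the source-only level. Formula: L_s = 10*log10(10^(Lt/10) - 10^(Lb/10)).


10^(93.9/10) = 2.45471e+09
10^(80.5/10) = 1.12202e+08
Difference = 2.45471e+09 - 1.12202e+08 = 2.34251e+09
L_source = 10*log10(2.34251e+09) = 93.697 dB


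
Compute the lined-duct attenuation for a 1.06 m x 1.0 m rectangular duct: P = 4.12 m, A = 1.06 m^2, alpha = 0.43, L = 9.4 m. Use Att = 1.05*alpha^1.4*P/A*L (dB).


alpha^1.4 = 0.43^1.4 = 0.3068
Attenuation rate = 1.05 * alpha^1.4 * P / A
= 1.05 * 0.3068 * 4.12 / 1.06 = 1.25209 dB/m
Total Att = 1.25209 * 9.4 = 11.77 dB


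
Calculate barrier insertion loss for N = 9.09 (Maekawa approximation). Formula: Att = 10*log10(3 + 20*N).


3 + 20*N = 3 + 20*9.09 = 184.8
Att = 10*log10(184.8) = 22.667 dB


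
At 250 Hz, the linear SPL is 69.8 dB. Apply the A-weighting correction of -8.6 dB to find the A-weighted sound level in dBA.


A-weighting table: 250 Hz -> -8.6 dB correction
SPL_A = SPL + correction = 69.8 + (-8.6) = 61.2 dBA


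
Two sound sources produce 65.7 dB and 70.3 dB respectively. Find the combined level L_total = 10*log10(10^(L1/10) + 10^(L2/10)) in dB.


10^(65.7/10) = 3.71535e+06
10^(70.3/10) = 1.07152e+07
Sum = 3.71535e+06 + 1.07152e+07 = 1.44306e+07
L_total = 10*log10(1.44306e+07) = 71.593 dB


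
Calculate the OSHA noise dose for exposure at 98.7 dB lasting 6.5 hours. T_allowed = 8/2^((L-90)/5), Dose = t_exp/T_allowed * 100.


T_allowed = 8 / 2^((98.7 - 90)/5) = 2.39496 hr
Dose = 6.5 / 2.39496 * 100 = 271.4 %


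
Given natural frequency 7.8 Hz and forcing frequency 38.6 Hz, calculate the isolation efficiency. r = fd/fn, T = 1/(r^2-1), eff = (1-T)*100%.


r = 38.6 / 7.8 = 4.94872
r^2 - 1 = 4.94872^2 - 1 = 23.4898
T = 1/23.4898 = 0.0425717
Efficiency = (1 - 0.0425717)*100 = 95.743 %


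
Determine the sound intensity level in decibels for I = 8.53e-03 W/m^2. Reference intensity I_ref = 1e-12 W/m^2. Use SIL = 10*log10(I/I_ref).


I / I_ref = 8.53e-03 / 1e-12 = 8.53e+09
SIL = 10 * log10(8.53e+09) = 99.309 dB


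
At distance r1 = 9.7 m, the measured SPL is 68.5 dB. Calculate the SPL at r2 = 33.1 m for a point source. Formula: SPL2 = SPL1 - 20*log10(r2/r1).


r2/r1 = 33.1/9.7 = 3.41237
Correction = 20*log10(3.41237) = 10.6611 dB
SPL2 = 68.5 - 10.6611 = 57.839 dB


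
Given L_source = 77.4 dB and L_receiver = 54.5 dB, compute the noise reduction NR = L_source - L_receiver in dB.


NR = L_source - L_receiver (difference between source and receiving room levels)
NR = 77.4 - 54.5 = 22.9 dB


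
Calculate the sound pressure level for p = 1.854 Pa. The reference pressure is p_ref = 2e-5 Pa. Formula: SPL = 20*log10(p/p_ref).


p / p_ref = 1.854 / 2e-5 = 92700
SPL = 20 * log10(92700) = 99.342 dB


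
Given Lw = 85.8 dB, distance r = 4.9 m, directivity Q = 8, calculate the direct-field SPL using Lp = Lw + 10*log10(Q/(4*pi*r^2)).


4*pi*r^2 = 4*pi*4.9^2 = 301.719 m^2
Q / (4*pi*r^2) = 8 / 301.719 = 0.0265147
Lp = 85.8 + 10*log10(0.0265147) = 70.035 dB


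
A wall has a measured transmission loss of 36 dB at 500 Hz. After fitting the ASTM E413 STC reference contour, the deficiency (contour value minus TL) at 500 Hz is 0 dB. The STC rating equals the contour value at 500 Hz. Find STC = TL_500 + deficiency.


By ASTM E413, STC = value of the fitted reference contour at 500 Hz.
Contour value at 500 Hz = TL_500 + deficiency = 36 + 0 = 36
STC = 36


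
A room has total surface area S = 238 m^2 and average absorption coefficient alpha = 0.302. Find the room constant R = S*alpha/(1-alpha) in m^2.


R = 238 * 0.302 / (1 - 0.302) = 102.97 m^2


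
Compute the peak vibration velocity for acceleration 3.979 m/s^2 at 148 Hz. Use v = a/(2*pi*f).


omega = 2*pi*f = 2*pi*148 = 929.911 rad/s
v = a / omega = 3.979 / 929.911 = 0.0042789 m/s


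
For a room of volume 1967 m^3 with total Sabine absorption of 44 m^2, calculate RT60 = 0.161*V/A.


RT60 = 0.161 * 1967 / 44 = 7.1974 s


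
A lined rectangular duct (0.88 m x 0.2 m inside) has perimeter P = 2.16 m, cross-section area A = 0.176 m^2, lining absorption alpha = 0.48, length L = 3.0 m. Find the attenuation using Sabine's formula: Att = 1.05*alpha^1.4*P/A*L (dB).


alpha^1.4 = 0.48^1.4 = 0.35788
Attenuation rate = 1.05 * alpha^1.4 * P / A
= 1.05 * 0.35788 * 2.16 / 0.176 = 4.61177 dB/m
Total Att = 4.61177 * 3.0 = 13.835 dB


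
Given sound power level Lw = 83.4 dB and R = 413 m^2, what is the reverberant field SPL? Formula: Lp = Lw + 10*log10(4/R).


4/R = 4/413 = 0.00968523
Lp = 83.4 + 10*log10(0.00968523) = 63.261 dB


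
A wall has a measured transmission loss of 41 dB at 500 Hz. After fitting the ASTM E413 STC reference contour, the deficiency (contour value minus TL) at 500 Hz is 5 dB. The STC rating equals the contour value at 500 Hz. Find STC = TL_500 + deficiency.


By ASTM E413, STC = value of the fitted reference contour at 500 Hz.
Contour value at 500 Hz = TL_500 + deficiency = 41 + 5 = 46
STC = 46


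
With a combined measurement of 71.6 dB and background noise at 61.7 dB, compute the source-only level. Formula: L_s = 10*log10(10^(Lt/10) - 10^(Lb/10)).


10^(71.6/10) = 1.44544e+07
10^(61.7/10) = 1.47911e+06
Difference = 1.44544e+07 - 1.47911e+06 = 1.29753e+07
L_source = 10*log10(1.29753e+07) = 71.131 dB


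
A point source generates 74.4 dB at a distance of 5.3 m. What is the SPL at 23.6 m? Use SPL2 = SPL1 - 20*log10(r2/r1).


r2/r1 = 23.6/5.3 = 4.45283
Correction = 20*log10(4.45283) = 12.9727 dB
SPL2 = 74.4 - 12.9727 = 61.427 dB


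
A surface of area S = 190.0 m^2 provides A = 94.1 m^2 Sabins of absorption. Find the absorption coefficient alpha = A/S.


Absorption coefficient = absorbed power / incident power
alpha = A / S = 94.1 / 190.0 = 0.49526


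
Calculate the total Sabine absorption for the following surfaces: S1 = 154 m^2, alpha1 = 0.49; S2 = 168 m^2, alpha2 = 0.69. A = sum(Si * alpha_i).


154 * 0.49 = 75.46
168 * 0.69 = 115.92
A_total = 75.46 + 115.92 = 191.38 m^2


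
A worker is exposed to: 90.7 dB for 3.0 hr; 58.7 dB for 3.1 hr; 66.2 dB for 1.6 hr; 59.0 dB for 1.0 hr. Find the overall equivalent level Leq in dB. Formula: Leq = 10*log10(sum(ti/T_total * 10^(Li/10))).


T_total = 3.0 + 3.1 + 1.6 + 1.0 = 8.7 hr
(3.0/8.7) * 10^(90.7/10) = 4.05137e+08
(3.1/8.7) * 10^(58.7/10) = 264145
(1.6/8.7) * 10^(66.2/10) = 766656
(1.0/8.7) * 10^(59.0/10) = 91302.1
Sum = 4.05137e+08 + 264145 + 766656 + 91302.1 = 4.06259e+08
Leq = 10*log10(4.06259e+08) = 86.088 dB


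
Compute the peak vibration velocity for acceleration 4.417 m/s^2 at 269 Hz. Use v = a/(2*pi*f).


omega = 2*pi*f = 2*pi*269 = 1690.18 rad/s
v = a / omega = 4.417 / 1690.18 = 0.0026133 m/s


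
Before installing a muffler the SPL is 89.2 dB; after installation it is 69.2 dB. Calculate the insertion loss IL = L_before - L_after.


Insertion loss = SPL without muffler - SPL with muffler
IL = 89.2 - 69.2 = 20 dB


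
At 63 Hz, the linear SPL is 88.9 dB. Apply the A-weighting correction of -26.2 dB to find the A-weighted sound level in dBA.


A-weighting table: 63 Hz -> -26.2 dB correction
SPL_A = SPL + correction = 88.9 + (-26.2) = 62.7 dBA


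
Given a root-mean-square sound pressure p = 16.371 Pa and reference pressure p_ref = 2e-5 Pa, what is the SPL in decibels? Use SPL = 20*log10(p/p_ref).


p / p_ref = 16.371 / 2e-5 = 818550
SPL = 20 * log10(818550) = 118.26 dB


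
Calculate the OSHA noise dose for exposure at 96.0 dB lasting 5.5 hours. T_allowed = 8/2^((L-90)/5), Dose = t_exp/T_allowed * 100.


T_allowed = 8 / 2^((96.0 - 90)/5) = 3.4822 hr
Dose = 5.5 / 3.4822 * 100 = 157.95 %


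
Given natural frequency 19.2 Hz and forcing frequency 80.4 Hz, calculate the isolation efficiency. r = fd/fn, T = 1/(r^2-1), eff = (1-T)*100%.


r = 80.4 / 19.2 = 4.1875
r^2 - 1 = 4.1875^2 - 1 = 16.5352
T = 1/16.5352 = 0.060477
Efficiency = (1 - 0.060477)*100 = 93.952 %


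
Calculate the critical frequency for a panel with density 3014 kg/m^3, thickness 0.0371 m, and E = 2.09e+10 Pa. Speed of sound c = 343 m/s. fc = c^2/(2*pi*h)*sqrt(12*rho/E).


12*rho/E = 12*3014/2.09e+10 = 1.73053e-06
sqrt(12*rho/E) = sqrt(1.73053e-06) = 0.0013155
c^2/(2*pi*h) = 343^2/(2*pi*0.0371) = 504701
fc = 504701 * 0.0013155 = 663.93 Hz


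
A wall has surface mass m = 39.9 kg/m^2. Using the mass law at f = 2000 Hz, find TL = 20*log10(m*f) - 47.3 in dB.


m * f = 39.9 * 2000 = 79800
20*log10(79800) = 98.0401 dB
TL = 98.0401 - 47.3 = 50.74 dB


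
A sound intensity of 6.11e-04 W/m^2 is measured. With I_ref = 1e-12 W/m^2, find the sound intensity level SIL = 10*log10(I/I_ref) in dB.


I / I_ref = 6.11e-04 / 1e-12 = 6.11e+08
SIL = 10 * log10(6.11e+08) = 87.86 dB


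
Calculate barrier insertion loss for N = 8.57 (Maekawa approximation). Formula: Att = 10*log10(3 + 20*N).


3 + 20*N = 3 + 20*8.57 = 174.4
Att = 10*log10(174.4) = 22.415 dB


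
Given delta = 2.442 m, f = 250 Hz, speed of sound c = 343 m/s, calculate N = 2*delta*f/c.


N = 2*delta*f/c = 2*delta/lambda, where lambda = c/f
lambda = 343 / 250 = 1.372 m
N = 2 * 2.442 / 1.372 = 3.5598


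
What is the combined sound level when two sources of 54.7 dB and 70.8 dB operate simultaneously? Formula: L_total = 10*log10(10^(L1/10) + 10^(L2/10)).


10^(54.7/10) = 295121
10^(70.8/10) = 1.20226e+07
Sum = 295121 + 1.20226e+07 = 1.23177e+07
L_total = 10*log10(1.23177e+07) = 70.905 dB


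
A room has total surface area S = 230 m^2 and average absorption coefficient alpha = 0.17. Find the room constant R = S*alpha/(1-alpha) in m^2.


R = 230 * 0.17 / (1 - 0.17) = 47.108 m^2


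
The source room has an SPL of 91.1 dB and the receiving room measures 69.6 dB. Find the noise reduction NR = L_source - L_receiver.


NR = L_source - L_receiver (difference between source and receiving room levels)
NR = 91.1 - 69.6 = 21.5 dB


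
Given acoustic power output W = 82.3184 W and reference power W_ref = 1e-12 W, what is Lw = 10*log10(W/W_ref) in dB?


W / W_ref = 82.3184 / 1e-12 = 8.23184e+13
Lw = 10 * log10(8.23184e+13) = 139.15 dB


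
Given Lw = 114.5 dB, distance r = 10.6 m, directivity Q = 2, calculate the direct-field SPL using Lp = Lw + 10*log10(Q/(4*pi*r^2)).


4*pi*r^2 = 4*pi*10.6^2 = 1411.96 m^2
Q / (4*pi*r^2) = 2 / 1411.96 = 0.00141647
Lp = 114.5 + 10*log10(0.00141647) = 86.012 dB


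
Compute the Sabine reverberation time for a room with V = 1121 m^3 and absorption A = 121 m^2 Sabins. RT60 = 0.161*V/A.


RT60 = 0.161 * 1121 / 121 = 1.4916 s


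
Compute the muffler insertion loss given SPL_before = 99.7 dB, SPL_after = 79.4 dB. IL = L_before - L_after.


Insertion loss = SPL without muffler - SPL with muffler
IL = 99.7 - 79.4 = 20.3 dB


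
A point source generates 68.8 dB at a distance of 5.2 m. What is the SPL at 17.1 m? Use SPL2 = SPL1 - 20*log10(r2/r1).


r2/r1 = 17.1/5.2 = 3.28846
Correction = 20*log10(3.28846) = 10.3399 dB
SPL2 = 68.8 - 10.3399 = 58.46 dB


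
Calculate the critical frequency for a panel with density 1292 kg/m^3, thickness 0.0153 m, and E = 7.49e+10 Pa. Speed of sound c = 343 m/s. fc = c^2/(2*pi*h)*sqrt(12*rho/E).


12*rho/E = 12*1292/7.49e+10 = 2.06996e-07
sqrt(12*rho/E) = sqrt(2.06996e-07) = 0.000454968
c^2/(2*pi*h) = 343^2/(2*pi*0.0153) = 1.22382e+06
fc = 1.22382e+06 * 0.000454968 = 556.8 Hz


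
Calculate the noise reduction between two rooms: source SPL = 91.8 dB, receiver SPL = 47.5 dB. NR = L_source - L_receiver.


NR = L_source - L_receiver (difference between source and receiving room levels)
NR = 91.8 - 47.5 = 44.3 dB


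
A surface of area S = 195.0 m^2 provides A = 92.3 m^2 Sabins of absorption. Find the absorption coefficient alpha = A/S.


Absorption coefficient = absorbed power / incident power
alpha = A / S = 92.3 / 195.0 = 0.47333


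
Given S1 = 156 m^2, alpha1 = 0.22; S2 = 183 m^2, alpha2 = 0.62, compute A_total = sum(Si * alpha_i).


156 * 0.22 = 34.32
183 * 0.62 = 113.46
A_total = 34.32 + 113.46 = 147.78 m^2


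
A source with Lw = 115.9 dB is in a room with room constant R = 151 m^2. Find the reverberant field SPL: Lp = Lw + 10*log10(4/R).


4/R = 4/151 = 0.0264901
Lp = 115.9 + 10*log10(0.0264901) = 100.13 dB


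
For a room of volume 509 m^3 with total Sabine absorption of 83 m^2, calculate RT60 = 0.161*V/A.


RT60 = 0.161 * 509 / 83 = 0.98734 s


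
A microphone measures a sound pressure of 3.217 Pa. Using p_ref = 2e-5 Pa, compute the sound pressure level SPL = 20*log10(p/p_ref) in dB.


p / p_ref = 3.217 / 2e-5 = 160850
SPL = 20 * log10(160850) = 104.13 dB


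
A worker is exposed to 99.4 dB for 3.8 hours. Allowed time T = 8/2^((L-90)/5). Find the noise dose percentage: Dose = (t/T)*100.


T_allowed = 8 / 2^((99.4 - 90)/5) = 2.17347 hr
Dose = 3.8 / 2.17347 * 100 = 174.84 %
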